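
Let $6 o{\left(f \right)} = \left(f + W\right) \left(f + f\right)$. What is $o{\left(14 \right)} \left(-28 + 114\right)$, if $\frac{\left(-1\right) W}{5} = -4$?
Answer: $\frac{40936}{3} \approx 13645.0$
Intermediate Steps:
$W = 20$ ($W = \left(-5\right) \left(-4\right) = 20$)
$o{\left(f \right)} = \frac{f \left(20 + f\right)}{3}$ ($o{\left(f \right)} = \frac{\left(f + 20\right) \left(f + f\right)}{6} = \frac{\left(20 + f\right) 2 f}{6} = \frac{2 f \left(20 + f\right)}{6} = \frac{f \left(20 + f\right)}{3}$)
$o{\left(14 \right)} \left(-28 + 114\right) = \frac{1}{3} \cdot 14 \left(20 + 14\right) \left(-28 + 114\right) = \frac{1}{3} \cdot 14 \cdot 34 \cdot 86 = \frac{476}{3} \cdot 86 = \frac{40936}{3}$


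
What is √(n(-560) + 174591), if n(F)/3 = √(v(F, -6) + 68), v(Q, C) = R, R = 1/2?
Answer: √(698364 + 6*√274)/2 ≈ 417.87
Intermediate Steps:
R = ½ ≈ 0.50000
v(Q, C) = ½
n(F) = 3*√274/2 (n(F) = 3*√(½ + 68) = 3*√(137/2) = 3*(√274/2) = 3*√274/2)
√(n(-560) + 174591) = √(3*√274/2 + 174591) = √(174591 + 3*√274/2)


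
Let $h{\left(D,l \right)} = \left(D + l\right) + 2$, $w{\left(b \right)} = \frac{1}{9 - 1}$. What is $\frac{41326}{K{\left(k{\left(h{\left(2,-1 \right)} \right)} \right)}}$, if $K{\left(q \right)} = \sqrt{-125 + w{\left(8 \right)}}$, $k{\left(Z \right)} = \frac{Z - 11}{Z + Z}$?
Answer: $- \frac{82652 i \sqrt{222}}{333} \approx - 3698.2 i$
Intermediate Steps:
$w{\left(b \right)} = \frac{1}{8}$
$h{\left(D,l \right)} = 2 + D + l$
$k{\left(Z \right)} = \frac{-11 + Z}{2 Z}$
$K{\left(q \right)} = \frac{3 i \sqrt{222}}{4}$ ($K{\left(q \right)} = \sqrt{-125 + \frac{1}{8}} = \sqrt{- \frac{999}{8}} = \frac{3 i \sqrt{222}}{4}$)
$\frac{41326}{K{\left(k{\left(h{\left(2,-1 \right)} \right)} \right)}} = \frac{41326}{\frac{3}{4} i \sqrt{222}} = 41326 \left(- \frac{2 i \sqrt{222}}{333}\right) = - \frac{82652 i \sqrt{222}}{333}$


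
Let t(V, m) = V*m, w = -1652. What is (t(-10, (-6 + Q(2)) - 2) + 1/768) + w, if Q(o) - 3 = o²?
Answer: -1261055/768 ≈ -1642.0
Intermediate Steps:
Q(o) = 3 + o²
(t(-10, (-6 + Q(2)) - 2) + 1/768) + w = (-10*((-6 + (3 + 2²)) - 2) + 1/768) - 1652 = (-10*((-6 + (3 + 4)) - 2) + 1/768) - 1652 = (-10*((-6 + 7) - 2) + 1/768) - 1652 = (-10*(1 - 2) + 1/768) - 1652 = (-10*(-1) + 1/768) - 1652 = (10 + 1/768) - 1652 = 7681/768 - 1652 = -1261055/768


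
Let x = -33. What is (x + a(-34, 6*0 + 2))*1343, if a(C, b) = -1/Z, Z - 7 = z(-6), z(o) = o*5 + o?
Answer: -1283908/29 ≈ -44273.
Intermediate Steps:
z(o) = 6*o (z(o) = 5*o + o = 6*o)
Z = -29 (Z = 7 + 6*(-6) = 7 - 36 = -29)
a(C, b) = 1/29 (a(C, b) = -1/(-29) = -1*(-1/29) = 1/29)
(x + a(-34, 6*0 + 2))*1343 = (-33 + 1/29)*1343 = -956/29*1343 = -1283908/29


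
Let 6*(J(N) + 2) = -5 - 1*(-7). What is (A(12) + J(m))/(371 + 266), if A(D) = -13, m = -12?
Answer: -44/1911 ≈ -0.023025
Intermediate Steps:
J(N) = -5/3 (J(N) = -2 + (-5 - 1*(-7))/6 = -2 + (-5 + 7)/6 = -2 + (1/6)*2 = -2 + 1/3 = -5/3)
(A(12) + J(m))/(371 + 266) = (-13 - 5/3)/(371 + 266) = -44/3/637 = -44/3*1/637 = -44/1911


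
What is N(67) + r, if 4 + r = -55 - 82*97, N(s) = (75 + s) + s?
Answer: -7804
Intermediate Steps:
N(s) = 75 + 2*s
r = -8013 (r = -4 + (-55 - 82*97) = -4 + (-55 - 7954) = -4 - 8009 = -8013)
N(67) + r = (75 + 2*67) - 8013 = (75 + 134) - 8013 = 209 - 8013 = -7804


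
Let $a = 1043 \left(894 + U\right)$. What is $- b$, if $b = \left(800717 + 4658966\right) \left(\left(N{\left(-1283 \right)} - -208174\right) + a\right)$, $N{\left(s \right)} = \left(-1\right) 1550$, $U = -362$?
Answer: $-4157548604500$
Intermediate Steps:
$N{\left(s \right)} = -1550$
$a = 554876$ ($a = 1043 \left(894 - 362\right) = 1043 \cdot 532 = 554876$)
$b = 4157548604500$ ($b = \left(800717 + 4658966\right) \left(\left(-1550 - -208174\right) + 554876\right) = 5459683 \left(\left(-1550 + 208174\right) + 554876\right) = 5459683 \left(206624 + 554876\right) = 5459683 \cdot 761500 = 4157548604500$)
$- b = \left(-1\right) 4157548604500 = -4157548604500$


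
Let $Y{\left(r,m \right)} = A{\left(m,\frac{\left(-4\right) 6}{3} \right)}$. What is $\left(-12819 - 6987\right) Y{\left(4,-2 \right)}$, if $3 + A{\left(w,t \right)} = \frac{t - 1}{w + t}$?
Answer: $\frac{207963}{5} \approx 41593.0$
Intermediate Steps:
$A{\left(w,t \right)} = -3 + \frac{-1 + t}{t + w}$ ($A{\left(w,t \right)} = -3 + \frac{t - 1}{w + t} = -3 + \frac{-1 + t}{t + w}$)
$Y{\left(r,m \right)} = \frac{15 - 3 m}{-8 + m}$ ($Y{\left(r,m \right)} = \frac{-1 - 3 m - 2 \frac{\left(-4\right) 6}{3}}{\frac{\left(-4\right) 6}{3} + m} = \frac{-1 - 3 m - 2 \left(\left(-24\right) \frac{1}{3}\right)}{\left(-24\right) \frac{1}{3} + m} = \frac{-1 - 3 m - -16}{-8 + m} = \frac{-1 - 3 m + 16}{-8 + m} = \frac{15 - 3 m}{-8 + m}$)
$\left(-12819 - 6987\right) Y{\left(4,-2 \right)} = \left(-12819 - 6987\right) \frac{3 \left(5 - -2\right)}{-8 - 2} = - 19806 \frac{3 \left(5 + 2\right)}{-10} = - 19806 \cdot 3 \left(- \frac{1}{10}\right) 7 = \left(-19806\right) \left(- \frac{21}{10}\right) = \frac{207963}{5}$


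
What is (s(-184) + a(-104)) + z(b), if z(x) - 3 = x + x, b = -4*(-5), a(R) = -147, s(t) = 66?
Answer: -38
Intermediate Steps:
b = 20
z(x) = 3 + 2*x (z(x) = 3 + (x + x) = 3 + 2*x)
(s(-184) + a(-104)) + z(b) = (66 - 147) + (3 + 2*20) = -81 + (3 + 40) = -81 + 43 = -38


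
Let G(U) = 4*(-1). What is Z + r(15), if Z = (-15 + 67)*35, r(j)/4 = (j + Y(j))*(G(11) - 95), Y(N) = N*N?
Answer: -93220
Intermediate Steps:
Y(N) = N**2
G(U) = -4
r(j) = -396*j - 396*j**2 (r(j) = 4*((j + j**2)*(-4 - 95)) = 4*((j + j**2)*(-99)) = 4*(-99*j - 99*j**2) = -396*j - 396*j**2)
Z = 1820 (Z = 52*35 = 1820)
Z + r(15) = 1820 + 396*15*(-1 - 1*15) = 1820 + 396*15*(-1 - 15) = 1820 + 396*15*(-16) = 1820 - 95040 = -93220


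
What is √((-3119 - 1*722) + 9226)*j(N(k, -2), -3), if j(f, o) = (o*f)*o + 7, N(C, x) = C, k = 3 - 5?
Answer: -11*√5385 ≈ -807.21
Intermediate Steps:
k = -2
j(f, o) = 7 + f*o² (j(f, o) = (f*o)*o + 7 = f*o² + 7 = 7 + f*o²)
√((-3119 - 1*722) + 9226)*j(N(k, -2), -3) = √((-3119 - 1*722) + 9226)*(7 - 2*(-3)²) = √((-3119 - 722) + 9226)*(7 - 2*9) = √(-3841 + 9226)*(7 - 18) = √5385*(-11) = -11*√5385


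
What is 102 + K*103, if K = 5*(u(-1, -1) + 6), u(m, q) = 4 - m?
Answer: 5767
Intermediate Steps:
K = 55 (K = 5*((4 - 1*(-1)) + 6) = 5*((4 + 1) + 6) = 5*(5 + 6) = 5*11 = 55)
102 + K*103 = 102 + 55*103 = 102 + 5665 = 5767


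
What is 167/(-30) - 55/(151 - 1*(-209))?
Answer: -2059/360 ≈ -5.7194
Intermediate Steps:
167/(-30) - 55/(151 - 1*(-209)) = 167*(-1/30) - 55/(151 + 209) = -167/30 - 55/360 = -167/30 - 55*1/360 = -167/30 - 11/72 = -2059/360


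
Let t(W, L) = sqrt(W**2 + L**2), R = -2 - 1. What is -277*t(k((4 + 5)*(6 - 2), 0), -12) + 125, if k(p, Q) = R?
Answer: 125 - 831*sqrt(17) ≈ -3301.3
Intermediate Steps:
R = -3
k(p, Q) = -3
t(W, L) = sqrt(L**2 + W**2)
-277*t(k((4 + 5)*(6 - 2), 0), -12) + 125 = -277*sqrt((-12)**2 + (-3)**2) + 125 = -277*sqrt(144 + 9) + 125 = -831*sqrt(17) + 125 = 125 - 831*sqrt(17)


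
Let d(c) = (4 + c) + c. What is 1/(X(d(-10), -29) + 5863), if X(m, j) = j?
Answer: 1/5834 ≈ 0.00017141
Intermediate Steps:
d(c) = 4 + 2*c
1/(X(d(-10), -29) + 5863) = 1/(-29 + 5863) = 1/5834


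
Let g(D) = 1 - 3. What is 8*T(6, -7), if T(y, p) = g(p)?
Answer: -16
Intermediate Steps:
g(D) = -2
T(y, p) = -2
8*T(6, -7) = 8*(-2) = -16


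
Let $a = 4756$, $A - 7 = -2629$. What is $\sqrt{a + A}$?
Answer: $\sqrt{2134} \approx 46.195$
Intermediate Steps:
$A = -2622$ ($A = 7 - 2629 = -2622$)
$\sqrt{a + A} = \sqrt{4756 - 2622} = \sqrt{2134}$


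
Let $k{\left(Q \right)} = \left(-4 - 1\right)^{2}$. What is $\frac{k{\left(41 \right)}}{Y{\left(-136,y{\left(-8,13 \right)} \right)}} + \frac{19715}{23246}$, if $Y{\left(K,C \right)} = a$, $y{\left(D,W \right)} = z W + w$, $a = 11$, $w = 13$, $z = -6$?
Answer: $\frac{798015}{255706} \approx 3.1208$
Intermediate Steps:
$y{\left(D,W \right)} = 13 - 6 W$ ($y{\left(D,W \right)} = - 6 W + 13 = 13 - 6 W$)
$Y{\left(K,C \right)} = 11$
$k{\left(Q \right)} = 25$ ($k{\left(Q \right)} = \left(-5\right)^{2} = 25$)
$\frac{k{\left(41 \right)}}{Y{\left(-136,y{\left(-8,13 \right)} \right)}} + \frac{19715}{23246} = \frac{25}{11} + \frac{19715}{23246} = \frac{798015}{255706}$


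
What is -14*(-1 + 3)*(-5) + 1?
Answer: 141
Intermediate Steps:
-14*(-1 + 3)*(-5) + 1 = -28*(-5) + 1 = -14*(-10) + 1 = 140 + 1 = 141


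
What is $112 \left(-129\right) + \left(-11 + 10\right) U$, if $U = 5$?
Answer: $-14453$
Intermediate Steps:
$112 \left(-129\right) + \left(-11 + 10\right) U = 112 \left(-129\right) + \left(-11 + 10\right) 5 = -14448 - 5 = -14453$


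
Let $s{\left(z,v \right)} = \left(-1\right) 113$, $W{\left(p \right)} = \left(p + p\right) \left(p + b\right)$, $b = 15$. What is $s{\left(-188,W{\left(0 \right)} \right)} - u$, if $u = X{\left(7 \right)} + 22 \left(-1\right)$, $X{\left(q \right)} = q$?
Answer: $-98$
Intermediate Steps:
$W{\left(p \right)} = 2 p \left(15 + p\right)$ ($W{\left(p \right)} = \left(p + p\right) \left(p + 15\right) = 2 p \left(15 + p\right)$)
$s{\left(z,v \right)} = -113$
$u = -15$ ($u = 7 + 22 \left(-1\right) = 7 - 22 = -15$)
$s{\left(-188,W{\left(0 \right)} \right)} - u = -113 - -15 = -113 + 15 = -98$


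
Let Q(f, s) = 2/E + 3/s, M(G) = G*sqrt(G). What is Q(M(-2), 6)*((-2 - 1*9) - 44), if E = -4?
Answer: 0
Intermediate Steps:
M(G) = G**(3/2)
Q(f, s) = -1/2 + 3/s (Q(f, s) = 2/(-4) + 3/s = 2*(-1/4) + 3/s = -1/2 + 3/s)
Q(M(-2), 6)*((-2 - 1*9) - 44) = ((1/2)*(6 - 1*6)/6)*((-2 - 1*9) - 44) = ((1/2)*(1/6)*(6 - 6))*((-2 - 9) - 44) = ((1/2)*(1/6)*0)*(-11 - 44) = 0*(-55) = 0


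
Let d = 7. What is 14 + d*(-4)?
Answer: -14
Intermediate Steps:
14 + d*(-4) = 14 + 7*(-4) = 14 - 28 = -14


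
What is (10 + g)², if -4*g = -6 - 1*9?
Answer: 3025/16 ≈ 189.06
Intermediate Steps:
g = 15/4 (g = -(-6 - 1*9)/4 = -(-6 - 9)/4 = -¼*(-15) = 15/4 ≈ 3.7500)
(10 + g)² = (10 + 15/4)² = (55/4)² = 3025/16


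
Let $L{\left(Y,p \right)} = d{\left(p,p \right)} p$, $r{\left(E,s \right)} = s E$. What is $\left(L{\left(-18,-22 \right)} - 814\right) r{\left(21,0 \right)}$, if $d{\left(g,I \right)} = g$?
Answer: $0$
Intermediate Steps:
$r{\left(E,s \right)} = E s$
$L{\left(Y,p \right)} = p^{2}$ ($L{\left(Y,p \right)} = p p = p^{2}$)
$\left(L{\left(-18,-22 \right)} - 814\right) r{\left(21,0 \right)} = \left(\left(-22\right)^{2} - 814\right) 21 \cdot 0 = \left(484 - 814\right) 0 = \left(-330\right) 0 = 0$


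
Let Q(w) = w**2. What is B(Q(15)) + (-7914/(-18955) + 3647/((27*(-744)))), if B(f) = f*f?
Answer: 19276471872547/380768040 ≈ 50625.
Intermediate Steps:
B(f) = f**2
B(Q(15)) + (-7914/(-18955) + 3647/((27*(-744)))) = (15**2)**2 + (-7914/(-18955) + 3647/((27*(-744)))) = 225**2 + (-7914*(-1/18955) + 3647/(-20088)) = 50625 + (7914/18955 + 3647*(-1/20088)) = 50625 + (7914/18955 - 3647/20088) = 50625 + 89847547/380768040 = 19276471872547/380768040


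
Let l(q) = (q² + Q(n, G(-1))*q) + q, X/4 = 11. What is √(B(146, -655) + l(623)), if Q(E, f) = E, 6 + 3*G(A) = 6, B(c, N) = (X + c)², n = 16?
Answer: 2*√108705 ≈ 659.41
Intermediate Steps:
X = 44 (X = 4*11 = 44)
B(c, N) = (44 + c)²
G(A) = 0 (G(A) = -2 + (⅓)*6 = -2 + 2 = 0)
l(q) = q² + 17*q (l(q) = (q² + 16*q) + q = q² + 17*q)
√(B(146, -655) + l(623)) = √((44 + 146)² + 623*(17 + 623)) = √(190² + 623*640) = √(36100 + 398720) = √434820 = 2*√108705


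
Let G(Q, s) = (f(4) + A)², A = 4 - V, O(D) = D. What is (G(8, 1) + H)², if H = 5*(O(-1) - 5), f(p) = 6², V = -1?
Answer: 2725801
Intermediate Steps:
f(p) = 36
A = 5 (A = 4 - 1*(-1) = 4 + 1 = 5)
H = -30 (H = 5*(-1 - 5) = 5*(-6) = -30)
G(Q, s) = 1681 (G(Q, s) = (36 + 5)² = 41² = 1681)
(G(8, 1) + H)² = (1681 - 30)² = 1651² = 2725801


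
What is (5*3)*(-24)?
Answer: -360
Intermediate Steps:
(5*3)*(-24) = 15*(-24) = -360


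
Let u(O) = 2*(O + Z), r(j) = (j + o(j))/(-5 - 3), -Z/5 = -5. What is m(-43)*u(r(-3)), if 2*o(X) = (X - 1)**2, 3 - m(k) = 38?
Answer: -6825/4 ≈ -1706.3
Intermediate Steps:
Z = 25 (Z = -5*(-5) = 25)
m(k) = -35 (m(k) = 3 - 1*38 = 3 - 38 = -35)
o(X) = (-1 + X)**2/2 (o(X) = (X - 1)**2/2 = (-1 + X)**2/2)
r(j) = -j/8 - (-1 + j)**2/16 (r(j) = (j + (-1 + j)**2/2)/(-5 - 3) = (j + (-1 + j)**2/2)/(-8) = (j + (-1 + j)**2/2)*(-1/8) = -j/8 - (-1 + j)**2/16)
u(O) = 50 + 2*O (u(O) = 2*(O + 25) = 2*(25 + O) = 50 + 2*O)
m(-43)*u(r(-3)) = -35*(50 + 2*(-1/16 - 1/16*(-3)**2)) = -35*(50 + 2*(-1/16 - 1/16*9)) = -35*(50 + 2*(-1/16 - 9/16)) = -35*(50 + 2*(-5/8)) = -35*(50 - 5/4) = -35*195/4 = -6825/4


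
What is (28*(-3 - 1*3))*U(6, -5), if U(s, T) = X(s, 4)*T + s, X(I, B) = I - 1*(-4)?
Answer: 7392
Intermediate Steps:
X(I, B) = 4 + I (X(I, B) = I + 4 = 4 + I)
U(s, T) = s + T*(4 + s) (U(s, T) = (4 + s)*T + s = T*(4 + s) + s = s + T*(4 + s))
(28*(-3 - 1*3))*U(6, -5) = (28*(-3 - 1*3))*(6 - 5*(4 + 6)) = (28*(-3 - 3))*(6 - 5*10) = (28*(-6))*(6 - 50) = -168*(-44) = 7392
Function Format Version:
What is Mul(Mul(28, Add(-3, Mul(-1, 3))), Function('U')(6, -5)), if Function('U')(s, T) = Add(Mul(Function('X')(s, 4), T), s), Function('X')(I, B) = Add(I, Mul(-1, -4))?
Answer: 7392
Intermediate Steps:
Function('X')(I, B) = Add(4, I) (Function('X')(I, B) = Add(I, 4) = Add(4, I))
Function('U')(s, T) = Add(s, Mul(T, Add(4, s))) (Function('U')(s, T) = Add(Mul(Add(4, s), T), s) = Add(Mul(T, Add(4, s)), s) = Add(s, Mul(T, Add(4, s))))
Mul(Mul(28, Add(-3, Mul(-1, 3))), Function('U')(6, -5)) = Mul(Mul(28, Add(-3, Mul(-1, 3))), Add(6, Mul(-5, Add(4, 6)))) = Mul(Mul(28, Add(-3, -3)), Add(6, Mul(-5, 10))) = Mul(Mul(28, -6), Add(6, -50)) = Mul(-168, -44) = 7392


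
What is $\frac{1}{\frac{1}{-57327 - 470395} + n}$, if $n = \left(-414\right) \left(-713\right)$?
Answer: $\frac{527722}{155774035403} \approx 3.3877 \cdot 10^{-6}$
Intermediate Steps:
$n = 295182$
$\frac{1}{\frac{1}{-57327 - 470395} + n} = \frac{1}{\frac{1}{-57327 - 470395} + 295182} = \frac{1}{\frac{1}{-527722} + 295182} = \frac{1}{- \frac{1}{527722} + 295182} = \frac{1}{\frac{155774035403}{527722}} = \frac{527722}{155774035403}$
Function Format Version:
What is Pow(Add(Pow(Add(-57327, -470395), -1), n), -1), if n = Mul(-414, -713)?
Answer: Rational(527722, 155774035403) ≈ 3.3877e-6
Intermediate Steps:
n = 295182
Pow(Add(Pow(Add(-57327, -470395), -1), n), -1) = Pow(Add(Pow(Add(-57327, -470395), -1), 295182), -1) = Pow(Add(Pow(-527722, -1), 295182), -1) = Pow(Add(Rational(-1, 527722), 295182), -1) = Pow(Rational(155774035403, 527722), -1) = Rational(527722, 155774035403)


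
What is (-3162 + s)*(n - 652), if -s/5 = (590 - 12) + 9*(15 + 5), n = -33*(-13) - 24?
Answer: 1717144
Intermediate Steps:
n = 405 (n = 429 - 24 = 405)
s = -3790 (s = -5*((590 - 12) + 9*(15 + 5)) = -5*(578 + 9*20) = -5*(578 + 180) = -5*758 = -3790)
(-3162 + s)*(n - 652) = (-3162 - 3790)*(405 - 652) = -6952*(-247) = 1717144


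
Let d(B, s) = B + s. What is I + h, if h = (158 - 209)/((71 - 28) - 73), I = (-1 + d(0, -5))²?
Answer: 377/10 ≈ 37.700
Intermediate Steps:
I = 36 (I = (-1 + (0 - 5))² = (-1 - 5)² = (-6)² = 36)
h = 17/10 (h = -51/(43 - 73) = -51/(-30) = -51*(-1/30) = 17/10 ≈ 1.7000)
I + h = 36 + 17/10 = 377/10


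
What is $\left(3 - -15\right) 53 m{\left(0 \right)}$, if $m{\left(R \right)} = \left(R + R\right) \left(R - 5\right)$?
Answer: $0$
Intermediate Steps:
$m{\left(R \right)} = 2 R \left(-5 + R\right)$
$\left(3 - -15\right) 53 m{\left(0 \right)} = \left(3 - -15\right) 53 \cdot 2 \cdot 0 \left(-5 + 0\right) = \left(3 + 15\right) 53 \cdot 2 \cdot 0 \left(-5\right) = 18 \cdot 53 \cdot 0 = 954 \cdot 0 = 0$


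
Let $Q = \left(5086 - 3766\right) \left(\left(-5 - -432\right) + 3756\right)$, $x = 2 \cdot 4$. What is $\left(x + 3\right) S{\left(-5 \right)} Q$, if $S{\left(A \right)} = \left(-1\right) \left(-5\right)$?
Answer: $303685800$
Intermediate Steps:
$S{\left(A \right)} = 5$
$x = 8$
$Q = 5521560$ ($Q = 1320 \left(\left(-5 + 432\right) + 3756\right) = 1320 \left(427 + 3756\right) = 1320 \cdot 4183 = 5521560$)
$\left(x + 3\right) S{\left(-5 \right)} Q = \left(8 + 3\right) 5 \cdot 5521560 = 11 \cdot 5 \cdot 5521560 = 55 \cdot 5521560 = 303685800$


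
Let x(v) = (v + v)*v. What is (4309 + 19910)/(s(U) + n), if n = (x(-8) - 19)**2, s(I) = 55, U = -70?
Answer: 24219/11936 ≈ 2.0291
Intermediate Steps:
x(v) = 2*v**2 (x(v) = (2*v)*v = 2*v**2)
n = 11881 (n = (2*(-8)**2 - 19)**2 = (2*64 - 19)**2 = (128 - 19)**2 = 109**2 = 11881)
(4309 + 19910)/(s(U) + n) = (4309 + 19910)/(55 + 11881) = 24219/11936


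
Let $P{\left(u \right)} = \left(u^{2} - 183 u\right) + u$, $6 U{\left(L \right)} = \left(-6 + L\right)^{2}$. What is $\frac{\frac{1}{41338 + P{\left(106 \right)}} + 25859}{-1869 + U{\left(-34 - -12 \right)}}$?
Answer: $- \frac{860639239}{57855210} \approx -14.876$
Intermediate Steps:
$U{\left(L \right)} = \frac{\left(-6 + L\right)^{2}}{6}$
$P{\left(u \right)} = u^{2} - 182 u$
$\frac{\frac{1}{41338 + P{\left(106 \right)}} + 25859}{-1869 + U{\left(-34 - -12 \right)}} = \frac{\frac{1}{41338 + 106 \left(-182 + 106\right)} + 25859}{-1869 + \frac{\left(-6 - 22\right)^{2}}{6}} = \frac{\frac{1}{41338 + 106 \left(-76\right)} + 25859}{-1869 + \frac{\left(-6 + \left(-34 + 12\right)\right)^{2}}{6}} = \frac{\frac{1}{41338 - 8056} + 25859}{-1869 + \frac{\left(-6 - 22\right)^{2}}{6}} = \frac{\frac{1}{33282} + 25859}{-1869 + \frac{\left(-28\right)^{2}}{6}} = \frac{\frac{1}{33282} + 25859}{-1869 + \frac{1}{6} \cdot 784} = \frac{860639239}{33282 \left(-1869 + \frac{392}{3}\right)} = \frac{860639239}{33282 \left(- \frac{5215}{3}\right)} = \frac{860639239}{33282} \left(- \frac{3}{5215}\right) = - \frac{860639239}{57855210}$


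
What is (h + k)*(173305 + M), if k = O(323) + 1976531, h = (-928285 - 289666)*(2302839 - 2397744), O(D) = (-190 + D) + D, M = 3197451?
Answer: 389631135345721352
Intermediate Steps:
O(D) = -190 + 2*D
h = 115589639655 (h = -1217951*(-94905) = 115589639655)
k = 1976987 (k = (-190 + 2*323) + 1976531 = (-190 + 646) + 1976531 = 456 + 1976531 = 1976987)
(h + k)*(173305 + M) = (115589639655 + 1976987)*(173305 + 3197451) = 115591616642*3370756 = 389631135345721352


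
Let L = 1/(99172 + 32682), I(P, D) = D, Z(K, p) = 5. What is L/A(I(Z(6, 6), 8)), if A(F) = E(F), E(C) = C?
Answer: 1/1054832 ≈ 9.4802e-7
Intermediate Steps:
A(F) = F
L = 1/131854 ≈ 7.5841e-6
L/A(I(Z(6, 6), 8)) = (1/131854)/8 = (1/131854)*(⅛) = 1/1054832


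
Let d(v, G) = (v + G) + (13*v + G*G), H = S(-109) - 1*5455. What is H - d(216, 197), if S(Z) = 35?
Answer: -47450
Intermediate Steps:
H = -5420 (H = 35 - 1*5455 = 35 - 5455 = -5420)
d(v, G) = G + G**2 + 14*v (d(v, G) = (G + v) + (13*v + G**2) = (G + v) + (G**2 + 13*v) = G + G**2 + 14*v)
H - d(216, 197) = -5420 - (197 + 197**2 + 14*216) = -5420 - (197 + 38809 + 3024) = -5420 - 1*42030 = -5420 - 42030 = -47450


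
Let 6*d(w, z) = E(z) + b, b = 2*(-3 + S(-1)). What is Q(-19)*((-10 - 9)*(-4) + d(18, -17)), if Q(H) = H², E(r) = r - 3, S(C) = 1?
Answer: 25992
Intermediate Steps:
E(r) = -3 + r
b = -4 (b = 2*(-3 + 1) = 2*(-2) = -4)
d(w, z) = -7/6 + z/6 (d(w, z) = ((-3 + z) - 4)/6 = (-7 + z)/6 = -7/6 + z/6)
Q(-19)*((-10 - 9)*(-4) + d(18, -17)) = (-19)²*((-10 - 9)*(-4) + (-7/6 + (⅙)*(-17))) = 361*(-19*(-4) + (-7/6 - 17/6)) = 361*(76 - 4) = 361*72 = 25992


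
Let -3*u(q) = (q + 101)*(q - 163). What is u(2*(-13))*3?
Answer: 14175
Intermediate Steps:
u(q) = -(-163 + q)*(101 + q)/3 (u(q) = -(q + 101)*(q - 163)/3 = -(101 + q)*(-163 + q)/3 = -(-163 + q)*(101 + q)/3)
u(2*(-13))*3 = (16463/3 - (2*(-13))²/3 + 62*(2*(-13))/3)*3 = (16463/3 - ⅓*(-26)² + (62/3)*(-26))*3 = (16463/3 - ⅓*676 - 1612/3)*3 = (16463/3 - 676/3 - 1612/3)*3 = 4725*3 = 14175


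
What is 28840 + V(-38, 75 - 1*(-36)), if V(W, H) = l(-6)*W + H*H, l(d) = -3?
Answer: 41275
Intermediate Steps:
V(W, H) = H² - 3*W (V(W, H) = -3*W + H*H = -3*W + H² = H² - 3*W)
28840 + V(-38, 75 - 1*(-36)) = 28840 + ((75 - 1*(-36))² - 3*(-38)) = 28840 + ((75 + 36)² + 114) = 28840 + (111² + 114) = 28840 + (12321 + 114) = 28840 + 12435 = 41275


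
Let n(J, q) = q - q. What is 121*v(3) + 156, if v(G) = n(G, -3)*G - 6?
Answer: -570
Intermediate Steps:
n(J, q) = 0
v(G) = -6 (v(G) = 0*G - 6 = 0 - 6 = -6)
121*v(3) + 156 = 121*(-6) + 156 = -726 + 156 = -570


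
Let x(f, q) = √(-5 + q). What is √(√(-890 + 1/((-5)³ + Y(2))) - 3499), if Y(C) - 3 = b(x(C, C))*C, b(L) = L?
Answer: √(-13996 + 2*√2*√((108581 - 1780*I*√3)/(-61 + I*√3)))/2 ≈ 0.25217 - 59.153*I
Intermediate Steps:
Y(C) = 3 + C*√(-5 + C) (Y(C) = 3 + √(-5 + C)*C = 3 + C*√(-5 + C))
√(√(-890 + 1/((-5)³ + Y(2))) - 3499) = √(√(-890 + 1/((-5)³ + (3 + 2*√(-5 + 2)))) - 3499) = √(√(-890 + 1/(-125 + (3 + 2*√(-3)))) - 3499) = √(√(-890 + 1/(-125 + (3 + 2*(I*√3)))) - 3499) = √(√(-890 + 1/(-125 + (3 + 2*I*√3))) - 3499) = √(√(-890 + 1/(-122 + 2*I*√3)) - 3499) = √(-3499 + √(-890 + 1/(-122 + 2*I*√3)))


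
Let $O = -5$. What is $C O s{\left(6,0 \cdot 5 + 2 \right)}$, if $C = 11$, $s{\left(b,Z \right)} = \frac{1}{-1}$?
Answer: $55$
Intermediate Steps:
$s{\left(b,Z \right)} = -1$
$C O s{\left(6,0 \cdot 5 + 2 \right)} = 11 \left(-5\right) \left(-1\right) = \left(-55\right) \left(-1\right) = 55$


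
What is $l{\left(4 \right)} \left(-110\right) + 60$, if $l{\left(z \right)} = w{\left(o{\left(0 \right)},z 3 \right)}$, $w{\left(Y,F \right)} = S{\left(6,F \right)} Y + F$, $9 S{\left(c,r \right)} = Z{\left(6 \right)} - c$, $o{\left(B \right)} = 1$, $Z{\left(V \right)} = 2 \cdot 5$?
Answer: $- \frac{11780}{9} \approx -1308.9$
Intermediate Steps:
$Z{\left(V \right)} = 10$
$S{\left(c,r \right)} = \frac{10}{9} - \frac{c}{9}$ ($S{\left(c,r \right)} = \frac{10 - c}{9} = \frac{10}{9} - \frac{c}{9}$)
$w{\left(Y,F \right)} = F + \frac{4 Y}{9}$ ($w{\left(Y,F \right)} = \left(\frac{10}{9} - \frac{2}{3}\right) Y + F = \frac{4 Y}{9} + F = F + \frac{4 Y}{9}$)
$l{\left(z \right)} = \frac{4}{9} + 3 z$ ($l{\left(z \right)} = z 3 + \frac{4}{9} \cdot 1 = 3 z + \frac{4}{9} = \frac{4}{9} + 3 z$)
$l{\left(4 \right)} \left(-110\right) + 60 = \left(\frac{4}{9} + 3 \cdot 4\right) \left(-110\right) + 60 = \left(\frac{4}{9} + 12\right) \left(-110\right) + 60 = \frac{112}{9} \left(-110\right) + 60 = - \frac{12320}{9} + 60 = - \frac{11780}{9}$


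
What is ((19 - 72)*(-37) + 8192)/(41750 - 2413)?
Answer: 10153/39337 ≈ 0.25810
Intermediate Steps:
((19 - 72)*(-37) + 8192)/(41750 - 2413) = (-53*(-37) + 8192)/39337 = (1961 + 8192)*(1/39337) = 10153*(1/39337) = 10153/39337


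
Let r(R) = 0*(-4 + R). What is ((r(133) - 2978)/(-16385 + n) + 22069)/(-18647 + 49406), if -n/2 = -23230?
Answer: 663722197/925076925 ≈ 0.71748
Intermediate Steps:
r(R) = 0
n = 46460 (n = -2*(-23230) = 46460)
((r(133) - 2978)/(-16385 + n) + 22069)/(-18647 + 49406) = ((0 - 2978)/(-16385 + 46460) + 22069)/(-18647 + 49406) = (-2978/30075 + 22069)/30759 = (-2978*1/30075 + 22069)*(1/30759) = (-2978/30075 + 22069)*(1/30759) = (663722197/30075)*(1/30759) = 663722197/925076925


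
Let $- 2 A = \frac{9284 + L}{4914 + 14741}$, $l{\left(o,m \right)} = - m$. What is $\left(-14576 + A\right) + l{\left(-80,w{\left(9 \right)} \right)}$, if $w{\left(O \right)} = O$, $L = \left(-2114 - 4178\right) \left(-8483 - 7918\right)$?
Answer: $- \frac{338270363}{19655} \approx -17210.0$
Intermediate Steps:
$L = 103195092$ ($L = \left(-6292\right) \left(-16401\right) = 103195092$)
$A = - \frac{51602188}{19655}$ ($A = - \frac{\left(9284 + 103195092\right) \frac{1}{4914 + 14741}}{2} = - \frac{103204376 \cdot \frac{1}{19655}}{2} = \left(- \frac{1}{2}\right) \frac{103204376}{19655} = - \frac{51602188}{19655} \approx -2625.4$)
$\left(-14576 + A\right) + l{\left(-80,w{\left(9 \right)} \right)} = \left(-14576 - \frac{51602188}{19655}\right) - 9 = - \frac{338093468}{19655} - 9 = - \frac{338270363}{19655}$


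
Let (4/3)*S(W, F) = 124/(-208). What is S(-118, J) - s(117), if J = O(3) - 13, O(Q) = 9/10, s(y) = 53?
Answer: -11117/208 ≈ -53.447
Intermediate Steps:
O(Q) = 9/10 (O(Q) = 9*(1/10) = 9/10)
J = -121/10 (J = 9/10 - 13 = -121/10 ≈ -12.100)
S(W, F) = -93/208 (S(W, F) = 3*(124/(-208))/4 = 3*(124*(-1/208))/4 = (3/4)*(-31/52) = -93/208)
S(-118, J) - s(117) = -93/208 - 1*53 = -93/208 - 53 = -11117/208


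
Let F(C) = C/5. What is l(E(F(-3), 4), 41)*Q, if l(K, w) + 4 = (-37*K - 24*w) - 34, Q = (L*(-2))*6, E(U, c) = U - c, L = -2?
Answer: -102216/5 ≈ -20443.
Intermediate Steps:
F(C) = C/5 (F(C) = C*(1/5) = C/5)
Q = 24 (Q = -2*(-2)*6 = 4*6 = 24)
l(K, w) = -38 - 37*K - 24*w (l(K, w) = -4 + ((-37*K - 24*w) - 34) = -4 + (-34 - 37*K - 24*w) = -38 - 37*K - 24*w)
l(E(F(-3), 4), 41)*Q = (-38 - 37*((1/5)*(-3) - 1*4) - 24*41)*24 = (-38 - 37*(-3/5 - 4) - 984)*24 = (-38 - 37*(-23/5) - 984)*24 = (-38 + 851/5 - 984)*24 = -4259/5*24 = -102216/5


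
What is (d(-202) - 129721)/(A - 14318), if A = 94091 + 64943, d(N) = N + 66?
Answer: -9989/11132 ≈ -0.89732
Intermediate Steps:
d(N) = 66 + N
A = 159034
(d(-202) - 129721)/(A - 14318) = ((66 - 202) - 129721)/(159034 - 14318) = (-136 - 129721)/144716 = -129857*1/144716 = -9989/11132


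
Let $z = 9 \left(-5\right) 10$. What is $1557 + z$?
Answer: $1107$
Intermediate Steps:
$z = -450$ ($z = \left(-45\right) 10 = -450$)
$1557 + z = 1557 - 450 = 1107$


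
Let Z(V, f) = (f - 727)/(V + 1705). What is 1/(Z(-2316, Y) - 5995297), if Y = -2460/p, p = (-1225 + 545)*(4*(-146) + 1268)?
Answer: -4736472/28396550736521 ≈ -1.6680e-7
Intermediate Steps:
p = -465120 (p = -680*(-584 + 1268) = -680*684 = -465120)
Y = 41/7752 (Y = -2460/(-465120) = -2460*(-1/465120) = 41/7752 ≈ 0.0052890)
Z(V, f) = (-727 + f)/(1705 + V)
1/(Z(-2316, Y) - 5995297) = 1/((-727 + 41/7752)/(1705 - 2316) - 5995297) = 1/(-5635663/7752/(-611) - 5995297) = 1/(-1/611*(-5635663/7752) - 5995297) = 1/(5635663/4736472 - 5995297) = 1/(-28396550736521/4736472) = -4736472/28396550736521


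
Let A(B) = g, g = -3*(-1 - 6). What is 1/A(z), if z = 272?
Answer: 1/21 ≈ 0.047619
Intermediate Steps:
g = 21 (g = -3*(-7) = 21)
A(B) = 21
1/A(z) = 1/21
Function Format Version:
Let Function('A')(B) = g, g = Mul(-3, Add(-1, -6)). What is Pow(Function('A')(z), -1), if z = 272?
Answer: Rational(1, 21) ≈ 0.047619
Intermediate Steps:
g = 21 (g = Mul(-3, -7) = 21)
Function('A')(B) = 21
Pow(Function('A')(z), -1) = Pow(21, -1) = Rational(1, 21)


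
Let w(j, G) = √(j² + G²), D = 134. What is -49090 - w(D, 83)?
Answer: -49090 - √24845 ≈ -49248.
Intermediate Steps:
w(j, G) = √(G² + j²)
-49090 - w(D, 83) = -49090 - √(83² + 134²) = -49090 - √(6889 + 17956) = -49090 - √24845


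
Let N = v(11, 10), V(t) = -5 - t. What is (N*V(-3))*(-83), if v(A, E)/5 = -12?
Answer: -9960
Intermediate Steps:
v(A, E) = -60 (v(A, E) = 5*(-12) = -60)
N = -60
(N*V(-3))*(-83) = -60*(-5 - 1*(-3))*(-83) = -60*(-5 + 3)*(-83) = -60*(-2)*(-83) = 120*(-83) = -9960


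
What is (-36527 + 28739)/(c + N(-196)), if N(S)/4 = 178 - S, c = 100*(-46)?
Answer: 1947/776 ≈ 2.5090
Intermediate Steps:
c = -4600
N(S) = 712 - 4*S (N(S) = 4*(178 - S) = 712 - 4*S)
(-36527 + 28739)/(c + N(-196)) = (-36527 + 28739)/(-4600 + (712 - 4*(-196))) = -7788/(-4600 + (712 + 784)) = -7788/(-4600 + 1496) = -7788/(-3104) = -7788*(-1/3104) = 1947/776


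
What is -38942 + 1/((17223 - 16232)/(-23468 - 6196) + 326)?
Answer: -376548587902/9669473 ≈ -38942.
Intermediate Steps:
-38942 + 1/((17223 - 16232)/(-23468 - 6196) + 326) = -38942 + 1/(991/(-29664) + 326) = -38942 + 1/(991*(-1/29664) + 326) = -38942 + 1/(-991/29664 + 326) = -38942 + 1/(9669473/29664) = -38942 + 29664/9669473 = -376548587902/9669473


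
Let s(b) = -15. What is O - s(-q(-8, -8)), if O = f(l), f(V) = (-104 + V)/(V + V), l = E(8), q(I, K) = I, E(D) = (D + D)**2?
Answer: 979/64 ≈ 15.297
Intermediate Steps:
E(D) = 4*D**2 (E(D) = (2*D)**2 = 4*D**2)
l = 256 (l = 4*8**2 = 4*64 = 256)
f(V) = (-104 + V)/(2*V) (f(V) = (-104 + V)/((2*V)) = (-104 + V)*(1/(2*V)) = (-104 + V)/(2*V))
O = 19/64 (O = (1/2)*(-104 + 256)/256 = (1/2)*(1/256)*152 = 19/64 ≈ 0.29688)
O - s(-q(-8, -8)) = 19/64 - 1*(-15) = 19/64 + 15 = 979/64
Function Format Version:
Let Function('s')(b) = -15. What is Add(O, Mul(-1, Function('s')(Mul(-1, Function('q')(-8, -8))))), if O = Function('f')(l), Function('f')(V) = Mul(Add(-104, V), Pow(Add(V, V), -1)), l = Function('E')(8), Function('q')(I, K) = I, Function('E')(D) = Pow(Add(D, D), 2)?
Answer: Rational(979, 64) ≈ 15.297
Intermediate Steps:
Function('E')(D) = Mul(4, Pow(D, 2)) (Function('E')(D) = Pow(Mul(2, D), 2) = Mul(4, Pow(D, 2)))
l = 256 (l = Mul(4, Pow(8, 2)) = Mul(4, 64) = 256)
Function('f')(V) = Mul(Rational(1, 2), Pow(V, -1), Add(-104, V)) (Function('f')(V) = Mul(Add(-104, V), Pow(Mul(2, V), -1)) = Mul(Add(-104, V), Mul(Rational(1, 2), Pow(V, -1))) = Mul(Rational(1, 2), Pow(V, -1), Add(-104, V)))
O = Rational(19, 64) (O = Mul(Rational(1, 2), Pow(256, -1), Add(-104, 256)) = Mul(Rational(1, 2), Rational(1, 256), 152) = Rational(19, 64) ≈ 0.29688)
Add(O, Mul(-1, Function('s')(Mul(-1, Function('q')(-8, -8))))) = Add(Rational(19, 64), Mul(-1, -15)) = Add(Rational(19, 64), 15) = Rational(979, 64)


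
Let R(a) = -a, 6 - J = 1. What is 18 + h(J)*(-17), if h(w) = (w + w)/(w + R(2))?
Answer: -116/3 ≈ -38.667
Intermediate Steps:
J = 5 (J = 6 - 1*1 = 6 - 1 = 5)
h(w) = 2*w/(-2 + w) (h(w) = (w + w)/(w - 1*2) = (2*w)/(w - 2) = (2*w)/(-2 + w) = 2*w/(-2 + w))
18 + h(J)*(-17) = 18 + (2*5/(-2 + 5))*(-17) = 18 + (2*5/3)*(-17) = 18 + (2*5*(1/3))*(-17) = 18 + (10/3)*(-17) = 18 - 170/3 = -116/3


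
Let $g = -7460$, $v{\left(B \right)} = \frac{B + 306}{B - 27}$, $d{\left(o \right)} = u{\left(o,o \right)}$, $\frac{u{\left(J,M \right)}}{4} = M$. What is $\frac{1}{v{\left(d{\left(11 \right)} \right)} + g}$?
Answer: $- \frac{17}{126470} \approx -0.00013442$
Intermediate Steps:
$u{\left(J,M \right)} = 4 M$
$d{\left(o \right)} = 4 o$
$v{\left(B \right)} = \frac{306 + B}{-27 + B}$
$\frac{1}{v{\left(d{\left(11 \right)} \right)} + g} = \frac{1}{\frac{306 + 4 \cdot 11}{-27 + 4 \cdot 11} - 7460} = \frac{1}{\frac{306 + 44}{-27 + 44} - 7460} = \frac{1}{\frac{1}{17} \cdot 350 - 7460} = \frac{1}{\frac{350}{17} - 7460} = \frac{1}{- \frac{126470}{17}} = - \frac{17}{126470}$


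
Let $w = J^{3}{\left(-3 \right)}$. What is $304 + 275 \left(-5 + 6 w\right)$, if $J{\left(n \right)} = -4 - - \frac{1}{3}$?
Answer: $- \frac{741689}{9} \approx -82410.0$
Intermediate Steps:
$J{\left(n \right)} = - \frac{11}{3}$ ($J{\left(n \right)} = -4 - \left(-1\right) \frac{1}{3} = -4 - - \frac{1}{3} = -4 + \frac{1}{3} = - \frac{11}{3}$)
$w = - \frac{1331}{27}$ ($w = \left(- \frac{11}{3}\right)^{3} = - \frac{1331}{27} \approx -49.296$)
$304 + 275 \left(-5 + 6 w\right) = 304 + 275 \left(-5 + 6 \left(- \frac{1331}{27}\right)\right) = 304 + 275 \left(-5 - \frac{2662}{9}\right) = 304 + 275 \left(- \frac{2707}{9}\right) = 304 - \frac{744425}{9} = - \frac{741689}{9}$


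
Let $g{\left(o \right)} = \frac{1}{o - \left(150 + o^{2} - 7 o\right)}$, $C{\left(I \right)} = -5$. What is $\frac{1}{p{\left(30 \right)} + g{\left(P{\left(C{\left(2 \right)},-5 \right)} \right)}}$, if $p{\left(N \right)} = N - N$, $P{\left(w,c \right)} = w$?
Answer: $-215$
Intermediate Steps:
$p{\left(N \right)} = 0$
$g{\left(o \right)} = \frac{1}{-150 - o^{2} + 8 o}$ ($g{\left(o \right)} = \frac{1}{o - \left(150 + o^{2} - 7 o\right)} = \frac{1}{-150 - o^{2} + 8 o}$)
$\frac{1}{p{\left(30 \right)} + g{\left(P{\left(C{\left(2 \right)},-5 \right)} \right)}} = \frac{1}{0 - \frac{1}{150 + \left(-5\right)^{2} - -40}} = \frac{1}{0 - \frac{1}{150 + 25 + 40}} = \frac{1}{0 - \frac{1}{215}} = \frac{1}{- \frac{1}{215}} = -215$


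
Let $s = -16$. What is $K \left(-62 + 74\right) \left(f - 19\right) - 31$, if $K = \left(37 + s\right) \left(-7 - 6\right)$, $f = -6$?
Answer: $81869$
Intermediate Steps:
$K = -273$ ($K = \left(37 - 16\right) \left(-7 - 6\right) = 21 \left(-13\right) = -273$)
$K \left(-62 + 74\right) \left(f - 19\right) - 31 = - 273 \left(-62 + 74\right) \left(-6 - 19\right) - 31 = - 273 \cdot 12 \left(-25\right) - 31 = \left(-273\right) \left(-300\right) - 31 = 81900 - 31 = 81869$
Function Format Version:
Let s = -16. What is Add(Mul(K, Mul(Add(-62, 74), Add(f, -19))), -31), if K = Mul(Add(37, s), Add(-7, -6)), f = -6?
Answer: 81869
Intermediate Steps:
K = -273 (K = Mul(Add(37, -16), Add(-7, -6)) = Mul(21, -13) = -273)
Add(Mul(K, Mul(Add(-62, 74), Add(f, -19))), -31) = Add(Mul(-273, Mul(Add(-62, 74), Add(-6, -19))), -31) = Add(Mul(-273, Mul(12, -25)), -31) = Add(Mul(-273, -300), -31) = Add(81900, -31) = 81869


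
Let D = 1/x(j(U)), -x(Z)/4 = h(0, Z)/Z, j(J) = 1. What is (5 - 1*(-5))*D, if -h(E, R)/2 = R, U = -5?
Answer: 5/4 ≈ 1.2500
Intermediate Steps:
h(E, R) = -2*R
x(Z) = 8 (x(Z) = -4*(-2*Z)/Z = -4*(-2) = 8)
D = 1/8 ≈ 0.12500
(5 - 1*(-5))*D = (5 - 1*(-5))*(1/8) = (5 + 5)*(1/8) = 10*(1/8) = 5/4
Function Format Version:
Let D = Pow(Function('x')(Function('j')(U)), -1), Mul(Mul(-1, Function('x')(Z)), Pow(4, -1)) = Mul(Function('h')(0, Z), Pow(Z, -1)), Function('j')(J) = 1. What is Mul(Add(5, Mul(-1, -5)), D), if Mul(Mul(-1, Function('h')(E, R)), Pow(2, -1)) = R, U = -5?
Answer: Rational(5, 4) ≈ 1.2500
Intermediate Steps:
Function('h')(E, R) = Mul(-2, R)
Function('x')(Z) = 8 (Function('x')(Z) = Mul(-4, Mul(Mul(-2, Z), Pow(Z, -1))) = Mul(-4, -2) = 8)
D = Rational(1, 8) (D = Pow(8, -1) = Rational(1, 8) ≈ 0.12500)
Mul(Add(5, Mul(-1, -5)), D) = Mul(Add(5, Mul(-1, -5)), Rational(1, 8)) = Mul(Add(5, 5), Rational(1, 8)) = Mul(10, Rational(1, 8)) = Rational(5, 4)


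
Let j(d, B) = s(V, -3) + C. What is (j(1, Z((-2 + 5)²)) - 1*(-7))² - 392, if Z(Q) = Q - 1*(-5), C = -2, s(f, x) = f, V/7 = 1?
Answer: -248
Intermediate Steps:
V = 7 (V = 7*1 = 7)
Z(Q) = 5 + Q (Z(Q) = Q + 5 = 5 + Q)
j(d, B) = 5 (j(d, B) = 7 - 2 = 5)
(j(1, Z((-2 + 5)²)) - 1*(-7))² - 392 = (5 - 1*(-7))² - 392 = (5 + 7)² - 392 = 12² - 392 = 144 - 392 = -248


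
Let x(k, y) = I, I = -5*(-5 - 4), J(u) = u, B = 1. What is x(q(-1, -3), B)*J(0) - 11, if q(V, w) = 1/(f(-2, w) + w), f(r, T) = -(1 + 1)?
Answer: -11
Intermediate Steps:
f(r, T) = -2 (f(r, T) = -1*2 = -2)
q(V, w) = 1/(-2 + w)
I = 45 (I = -5*(-9) = 45)
x(k, y) = 45
x(q(-1, -3), B)*J(0) - 11 = 45*0 - 11 = 0 - 11 = -11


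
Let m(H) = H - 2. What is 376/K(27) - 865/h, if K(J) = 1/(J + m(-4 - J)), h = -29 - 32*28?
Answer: -417187/185 ≈ -2255.1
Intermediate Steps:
h = -925 (h = -29 - 896 = -925)
m(H) = -2 + H
K(J) = -⅙ (K(J) = 1/(J + (-2 + (-4 - J))) = 1/(J + (-6 - J)) = 1/(-6) = -⅙)
376/K(27) - 865/h = 376/(-⅙) - 865/(-925) = 376*(-6) - 865*(-1/925) = -2256 + 173/185 = -417187/185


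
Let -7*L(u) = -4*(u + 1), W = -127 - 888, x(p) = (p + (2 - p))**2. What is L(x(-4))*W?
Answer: -2900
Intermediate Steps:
x(p) = 4 (x(p) = 2**2 = 4)
W = -1015
L(u) = 4/7 + 4*u/7 (L(u) = -(-4)*(u + 1)/7 = -(-4)*(1 + u)/7 = -(-4 - 4*u)/7 = 4/7 + 4*u/7)
L(x(-4))*W = (4/7 + (4/7)*4)*(-1015) = (4/7 + 16/7)*(-1015) = (20/7)*(-1015) = -2900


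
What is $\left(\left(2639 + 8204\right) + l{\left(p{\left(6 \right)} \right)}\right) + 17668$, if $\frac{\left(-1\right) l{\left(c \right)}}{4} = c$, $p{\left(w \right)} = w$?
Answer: $28487$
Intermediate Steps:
$l{\left(c \right)} = - 4 c$
$\left(\left(2639 + 8204\right) + l{\left(p{\left(6 \right)} \right)}\right) + 17668 = \left(\left(2639 + 8204\right) - 24\right) + 17668 = \left(10843 - 24\right) + 17668 = 10819 + 17668 = 28487$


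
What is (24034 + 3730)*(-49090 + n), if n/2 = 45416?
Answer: 1158924888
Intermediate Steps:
n = 90832 (n = 2*45416 = 90832)
(24034 + 3730)*(-49090 + n) = (24034 + 3730)*(-49090 + 90832) = 27764*41742 = 1158924888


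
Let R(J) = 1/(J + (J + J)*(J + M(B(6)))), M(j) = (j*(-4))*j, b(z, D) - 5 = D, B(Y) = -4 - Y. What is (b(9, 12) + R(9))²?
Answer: 14278338064/49406841 ≈ 289.00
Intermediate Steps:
b(z, D) = 5 + D
M(j) = -4*j² (M(j) = (-4*j)*j = -4*j²)
R(J) = 1/(J + 2*J*(-400 + J)) (R(J) = 1/(J + (J + J)*(J - 4*(-4 - 1*6)²)) = 1/(J + (2*J)*(J - 4*(-4 - 6)²)) = 1/(J + (2*J)*(J - 4*(-10)²)) = 1/(J + (2*J)*(J - 4*100)) = 1/(J + (2*J)*(J - 400)) = 1/(J + (2*J)*(-400 + J)) = 1/(J + 2*J*(-400 + J)))
(b(9, 12) + R(9))² = ((5 + 12) + 1/(9*(-799 + 2*9)))² = (17 + 1/(9*(-799 + 18)))² = (17 + (⅑)/(-781))² = (17 + (⅑)*(-1/781))² = (17 - 1/7029)² = (119492/7029)² = 14278338064/49406841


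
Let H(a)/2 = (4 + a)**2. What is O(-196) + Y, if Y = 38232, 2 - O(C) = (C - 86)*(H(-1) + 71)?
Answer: 63332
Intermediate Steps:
H(a) = 2*(4 + a)**2
O(C) = 7656 - 89*C (O(C) = 2 - (C - 86)*(2*(4 - 1)**2 + 71) = 2 - (-86 + C)*(2*3**2 + 71) = 2 - (-86 + C)*(2*9 + 71) = 2 - (-86 + C)*(18 + 71) = 2 - (-86 + C)*89 = 2 - (-7654 + 89*C) = 2 + (7654 - 89*C) = 7656 - 89*C)
O(-196) + Y = (7656 - 89*(-196)) + 38232 = (7656 + 17444) + 38232 = 25100 + 38232 = 63332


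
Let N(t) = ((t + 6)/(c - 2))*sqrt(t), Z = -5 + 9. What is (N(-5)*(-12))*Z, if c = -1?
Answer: 16*I*sqrt(5) ≈ 35.777*I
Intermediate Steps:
Z = 4
N(t) = sqrt(t)*(-2 - t/3) (N(t) = ((t + 6)/(-1 - 2))*sqrt(t) = ((6 + t)/(-3))*sqrt(t) = ((6 + t)*(-1/3))*sqrt(t) = (-2 - t/3)*sqrt(t) = sqrt(t)*(-2 - t/3))
(N(-5)*(-12))*Z = ((sqrt(-5)*(-6 - 1*(-5))/3)*(-12))*4 = (((I*sqrt(5))*(-6 + 5)/3)*(-12))*4 = (((1/3)*(I*sqrt(5))*(-1))*(-12))*4 = (-I*sqrt(5)/3*(-12))*4 = (4*I*sqrt(5))*4 = 16*I*sqrt(5)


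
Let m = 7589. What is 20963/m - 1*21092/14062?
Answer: 67357259/53358259 ≈ 1.2624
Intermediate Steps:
20963/m - 1*21092/14062 = 20963/7589 - 1*21092/14062 = 20963*(1/7589) - 21092*1/14062 = 20963/7589 - 10546/7031 = 67357259/53358259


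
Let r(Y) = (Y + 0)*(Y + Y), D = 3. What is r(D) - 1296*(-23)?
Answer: 29826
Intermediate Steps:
r(Y) = 2*Y**2 (r(Y) = Y*(2*Y) = 2*Y**2)
r(D) - 1296*(-23) = 2*3**2 - 1296*(-23) = 2*9 - 72*(-414) = 18 + 29808 = 29826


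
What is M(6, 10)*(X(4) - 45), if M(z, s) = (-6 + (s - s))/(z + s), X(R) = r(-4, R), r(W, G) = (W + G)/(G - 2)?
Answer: 135/8 ≈ 16.875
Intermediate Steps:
r(W, G) = (G + W)/(-2 + G)
X(R) = (-4 + R)/(-2 + R) (X(R) = (R - 4)/(-2 + R) = (-4 + R)/(-2 + R))
M(z, s) = -6/(s + z) (M(z, s) = (-6 + 0)/(s + z) = -6/(s + z))
M(6, 10)*(X(4) - 45) = (-6/(10 + 6))*((-4 + 4)/(-2 + 4) - 45) = (-6/16)*(0/2 - 45) = (-6*1/16)*((½)*0 - 45) = -3*(0 - 45)/8 = -3/8*(-45) = 135/8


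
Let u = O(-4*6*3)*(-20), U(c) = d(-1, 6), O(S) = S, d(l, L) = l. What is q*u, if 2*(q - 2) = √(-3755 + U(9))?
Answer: 2880 + 1440*I*√939 ≈ 2880.0 + 44126.0*I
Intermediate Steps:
U(c) = -1
q = 2 + I*√939 (q = 2 + √(-3755 - 1)/2 = 2 + √(-3756)/2 = 2 + (2*I*√939)/2 = 2 + I*√939 ≈ 2.0 + 30.643*I)
u = 1440 (u = (-4*6*3)*(-20) = -24*3*(-20) = -72*(-20) = 1440)
q*u = (2 + I*√939)*1440 = 2880 + 1440*I*√939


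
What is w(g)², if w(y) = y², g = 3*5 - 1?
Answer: 38416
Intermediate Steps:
g = 14 (g = 15 - 1 = 14)
w(g)² = (14²)² = 196² = 38416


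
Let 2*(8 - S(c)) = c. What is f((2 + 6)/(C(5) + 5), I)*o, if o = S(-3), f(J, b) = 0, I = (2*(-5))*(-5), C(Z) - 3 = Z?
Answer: 0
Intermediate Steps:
C(Z) = 3 + Z
S(c) = 8 - c/2
I = 50 (I = -10*(-5) = 50)
o = 19/2 (o = 8 - ½*(-3) = 8 + 3/2 = 19/2 ≈ 9.5000)
f((2 + 6)/(C(5) + 5), I)*o = 0*(19/2) = 0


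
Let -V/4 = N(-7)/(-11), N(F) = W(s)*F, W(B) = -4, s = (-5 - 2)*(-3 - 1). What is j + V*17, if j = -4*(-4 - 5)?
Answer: 2300/11 ≈ 209.09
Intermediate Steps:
s = 28 (s = -7*(-4) = 28)
N(F) = -4*F
j = 36 (j = -4*(-9) = 36)
V = 112/11 (V = -4*(-4*(-7))/(-11) = -112*(-1)/11 = -4*(-28/11) = 112/11 ≈ 10.182)
j + V*17 = 36 + (112/11)*17 = 36 + 1904/11 = 2300/11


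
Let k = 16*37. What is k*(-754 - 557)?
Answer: -776112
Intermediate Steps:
k = 592
k*(-754 - 557) = 592*(-754 - 557) = 592*(-1311) = -776112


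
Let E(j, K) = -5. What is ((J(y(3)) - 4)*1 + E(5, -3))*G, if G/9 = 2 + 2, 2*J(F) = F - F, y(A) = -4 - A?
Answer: -324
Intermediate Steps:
J(F) = 0 (J(F) = (F - F)/2 = (½)*0 = 0)
G = 36 (G = 9*(2 + 2) = 9*4 = 36)
((J(y(3)) - 4)*1 + E(5, -3))*G = ((0 - 4)*1 - 5)*36 = (-4*1 - 5)*36 = (-4 - 5)*36 = -9*36 = -324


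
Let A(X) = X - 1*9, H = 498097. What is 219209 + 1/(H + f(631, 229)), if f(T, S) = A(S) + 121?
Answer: 109262095543/498438 ≈ 2.1921e+5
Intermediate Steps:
A(X) = -9 + X (A(X) = X - 9 = -9 + X)
f(T, S) = 112 + S (f(T, S) = (-9 + S) + 121 = 112 + S)
219209 + 1/(H + f(631, 229)) = 219209 + 1/(498097 + (112 + 229)) = 219209 + 1/(498097 + 341) = 219209 + 1/498438 = 109262095543/498438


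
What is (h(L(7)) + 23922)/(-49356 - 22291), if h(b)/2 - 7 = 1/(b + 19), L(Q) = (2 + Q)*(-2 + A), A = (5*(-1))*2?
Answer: -2130302/6376583 ≈ -0.33408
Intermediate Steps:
A = -10 (A = -5*2 = -10)
L(Q) = -24 - 12*Q (L(Q) = (2 + Q)*(-2 - 10) = (2 + Q)*(-12) = -24 - 12*Q)
h(b) = 14 + 2/(19 + b) (h(b) = 14 + 2/(b + 19) = 14 + 2/(19 + b))
(h(L(7)) + 23922)/(-49356 - 22291) = (2*(134 + 7*(-24 - 12*7))/(19 + (-24 - 12*7)) + 23922)/(-49356 - 22291) = (2*(134 + 7*(-24 - 84))/(19 + (-24 - 84)) + 23922)/(-71647) = (2*(134 + 7*(-108))/(19 - 108) + 23922)*(-1/71647) = (2*(134 - 756)/(-89) + 23922)*(-1/71647) = (2*(-1/89)*(-622) + 23922)*(-1/71647) = (1244/89 + 23922)*(-1/71647) = (2130302/89)*(-1/71647) = -2130302/6376583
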